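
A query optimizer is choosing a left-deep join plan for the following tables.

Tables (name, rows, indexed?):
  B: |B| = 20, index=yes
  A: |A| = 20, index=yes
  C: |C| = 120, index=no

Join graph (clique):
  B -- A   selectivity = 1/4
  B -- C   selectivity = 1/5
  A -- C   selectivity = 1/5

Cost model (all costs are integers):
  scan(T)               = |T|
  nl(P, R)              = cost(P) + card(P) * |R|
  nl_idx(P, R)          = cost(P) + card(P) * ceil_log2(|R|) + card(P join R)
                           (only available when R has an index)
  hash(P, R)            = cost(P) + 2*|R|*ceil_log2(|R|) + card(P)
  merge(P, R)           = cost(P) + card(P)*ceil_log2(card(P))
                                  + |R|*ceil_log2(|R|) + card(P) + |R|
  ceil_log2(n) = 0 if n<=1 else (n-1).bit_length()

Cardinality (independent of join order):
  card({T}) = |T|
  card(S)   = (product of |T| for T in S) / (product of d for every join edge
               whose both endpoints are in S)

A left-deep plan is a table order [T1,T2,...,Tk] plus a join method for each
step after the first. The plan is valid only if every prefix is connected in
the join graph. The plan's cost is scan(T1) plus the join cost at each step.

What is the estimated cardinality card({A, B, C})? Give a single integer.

480

Tables in S: A(20), B(20), C(120)
Edges inside S: B-A(d=4), B-C(d=5), A-C(d=5)
numerator = 20 * 20 * 120 = 48000
denominator = 4 * 5 * 5 = 100
card(S) = 48000 / 100 = 480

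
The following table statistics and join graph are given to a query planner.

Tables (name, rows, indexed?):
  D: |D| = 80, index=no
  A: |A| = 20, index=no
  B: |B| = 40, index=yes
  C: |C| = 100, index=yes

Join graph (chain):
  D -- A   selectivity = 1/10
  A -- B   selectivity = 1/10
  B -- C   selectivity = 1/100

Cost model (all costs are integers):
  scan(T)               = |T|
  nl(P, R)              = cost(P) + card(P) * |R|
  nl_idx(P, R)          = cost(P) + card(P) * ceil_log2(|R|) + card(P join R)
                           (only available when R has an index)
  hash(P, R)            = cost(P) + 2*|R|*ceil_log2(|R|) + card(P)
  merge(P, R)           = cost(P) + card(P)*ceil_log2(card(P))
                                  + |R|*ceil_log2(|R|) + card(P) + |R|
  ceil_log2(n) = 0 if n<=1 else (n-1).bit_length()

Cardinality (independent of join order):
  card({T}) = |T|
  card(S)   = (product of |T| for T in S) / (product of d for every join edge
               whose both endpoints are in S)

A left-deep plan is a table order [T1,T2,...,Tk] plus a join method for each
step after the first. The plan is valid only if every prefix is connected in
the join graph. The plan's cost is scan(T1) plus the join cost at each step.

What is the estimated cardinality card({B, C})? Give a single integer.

Tables in S: B(40), C(100)
Edges inside S: B-C(d=100)
numerator = 40 * 100 = 4000
denominator = 100 = 100
card(S) = 4000 / 100 = 40

40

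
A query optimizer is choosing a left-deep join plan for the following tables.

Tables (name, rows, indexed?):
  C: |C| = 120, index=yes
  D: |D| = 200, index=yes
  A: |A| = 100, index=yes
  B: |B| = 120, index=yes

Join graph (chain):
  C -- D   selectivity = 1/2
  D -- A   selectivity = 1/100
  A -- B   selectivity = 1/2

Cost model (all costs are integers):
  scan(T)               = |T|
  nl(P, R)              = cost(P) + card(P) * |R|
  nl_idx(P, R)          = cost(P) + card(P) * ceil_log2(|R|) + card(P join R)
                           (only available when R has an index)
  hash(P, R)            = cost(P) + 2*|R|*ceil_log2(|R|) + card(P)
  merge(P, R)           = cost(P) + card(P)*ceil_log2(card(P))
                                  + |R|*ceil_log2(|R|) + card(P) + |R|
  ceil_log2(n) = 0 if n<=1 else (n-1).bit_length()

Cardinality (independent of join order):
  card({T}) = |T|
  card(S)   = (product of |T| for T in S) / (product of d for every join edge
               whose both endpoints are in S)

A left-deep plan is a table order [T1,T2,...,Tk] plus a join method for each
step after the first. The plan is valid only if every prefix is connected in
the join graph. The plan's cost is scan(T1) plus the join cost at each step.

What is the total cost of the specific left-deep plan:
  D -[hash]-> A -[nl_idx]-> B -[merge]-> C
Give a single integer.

step 1: scan D: cost=200, card=200
step 2: join A via hash
    card(P join A) = 200*100/(100) = 200
    cost = 200 + 2*100*7 + 200 = 1800
step 3: join B via nl_idx
    card(P join B) = 200*120/(2) = 12000
    cost = 1800 + 200*7 + 12000 = 15200
step 4: join C via merge
    card(P join C) = 12000*120/(2) = 720000
    cost = 15200 + 12000*14 + 120*7 + 12000 + 120 = 196160

196160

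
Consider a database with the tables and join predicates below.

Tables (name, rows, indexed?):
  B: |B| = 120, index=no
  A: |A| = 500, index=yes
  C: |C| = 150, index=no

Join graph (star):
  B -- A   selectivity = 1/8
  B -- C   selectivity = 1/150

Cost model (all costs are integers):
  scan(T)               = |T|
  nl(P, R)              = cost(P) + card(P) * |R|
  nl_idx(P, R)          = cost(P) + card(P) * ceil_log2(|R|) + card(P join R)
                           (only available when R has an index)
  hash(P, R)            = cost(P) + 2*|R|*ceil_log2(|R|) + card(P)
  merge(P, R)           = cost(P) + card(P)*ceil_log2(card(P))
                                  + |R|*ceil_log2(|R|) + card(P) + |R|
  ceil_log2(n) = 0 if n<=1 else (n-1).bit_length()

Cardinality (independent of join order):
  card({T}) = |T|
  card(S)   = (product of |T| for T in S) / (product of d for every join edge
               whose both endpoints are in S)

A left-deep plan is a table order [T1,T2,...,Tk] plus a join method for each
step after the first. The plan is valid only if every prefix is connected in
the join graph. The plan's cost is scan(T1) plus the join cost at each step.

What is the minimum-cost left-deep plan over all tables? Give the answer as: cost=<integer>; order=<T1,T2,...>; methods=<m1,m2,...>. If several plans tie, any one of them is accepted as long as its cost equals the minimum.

cost=7940; order=C,B,A; methods=hash,merge

Selinger DP (subsets sized 1..n):
  {B}: scan cost=120, card=120
  {A}: scan cost=500, card=500
  {C}: scan cost=150, card=150
  {AB}: card=7500; try (B,hash)→2680, (A,merge)→6080, (B,merge)→6460, (A,nl_idx)→8700, (A,hash)→9240, (A,nl)→60120 …(+1); best=2680 via (B,hash)
  {BC}: card=120; try (B,hash)→1980, (C,merge)→2430, (B,merge)→2460, (C,hash)→2640, (C,nl)→18120, (B,nl)→18150; best=1980 via (B,hash)
  {ABC}: card=7500; try (A,merge)→7940, (A,nl_idx)→10560, (A,hash)→11100, (C,hash)→12580, (A,nl)→61980, (C,merge)→109030 …(+1); best=7940 via (A,merge)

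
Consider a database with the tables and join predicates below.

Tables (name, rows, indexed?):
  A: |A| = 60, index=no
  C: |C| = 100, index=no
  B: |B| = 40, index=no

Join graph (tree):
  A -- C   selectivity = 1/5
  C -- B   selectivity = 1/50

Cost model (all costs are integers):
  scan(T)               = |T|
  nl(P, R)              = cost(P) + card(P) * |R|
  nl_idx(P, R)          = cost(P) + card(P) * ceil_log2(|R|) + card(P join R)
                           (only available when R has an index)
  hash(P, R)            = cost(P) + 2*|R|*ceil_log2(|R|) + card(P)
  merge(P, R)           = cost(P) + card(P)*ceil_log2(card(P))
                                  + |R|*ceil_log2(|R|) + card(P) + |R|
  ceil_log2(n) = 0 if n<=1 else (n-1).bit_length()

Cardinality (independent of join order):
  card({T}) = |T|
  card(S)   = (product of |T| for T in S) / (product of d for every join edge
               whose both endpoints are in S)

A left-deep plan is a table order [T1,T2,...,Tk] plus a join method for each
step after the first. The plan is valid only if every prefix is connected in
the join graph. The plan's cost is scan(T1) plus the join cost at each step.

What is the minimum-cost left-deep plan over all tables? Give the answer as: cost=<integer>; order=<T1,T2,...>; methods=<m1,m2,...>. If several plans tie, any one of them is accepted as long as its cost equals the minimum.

cost=1480; order=C,B,A; methods=hash,hash

Selinger DP (subsets sized 1..n):
  {A}: scan cost=60, card=60
  {C}: scan cost=100, card=100
  {B}: scan cost=40, card=40
  {AC}: card=1200; try (A,hash)→920, (C,merge)→1280, (A,merge)→1320, (C,hash)→1520, (C,nl)→6060, (A,nl)→6100; best=920 via (A,hash)
  {BC}: card=80; try (B,hash)→680, (C,merge)→1120, (B,merge)→1180, (C,hash)→1480, (C,nl)→4040, (B,nl)→4100; best=680 via (B,hash)
  {ABC}: card=960; try (A,hash)→1480, (A,merge)→1740, (B,hash)→2600, (A,nl)→5480, (B,merge)→15600, (B,nl)→48920; best=1480 via (A,hash)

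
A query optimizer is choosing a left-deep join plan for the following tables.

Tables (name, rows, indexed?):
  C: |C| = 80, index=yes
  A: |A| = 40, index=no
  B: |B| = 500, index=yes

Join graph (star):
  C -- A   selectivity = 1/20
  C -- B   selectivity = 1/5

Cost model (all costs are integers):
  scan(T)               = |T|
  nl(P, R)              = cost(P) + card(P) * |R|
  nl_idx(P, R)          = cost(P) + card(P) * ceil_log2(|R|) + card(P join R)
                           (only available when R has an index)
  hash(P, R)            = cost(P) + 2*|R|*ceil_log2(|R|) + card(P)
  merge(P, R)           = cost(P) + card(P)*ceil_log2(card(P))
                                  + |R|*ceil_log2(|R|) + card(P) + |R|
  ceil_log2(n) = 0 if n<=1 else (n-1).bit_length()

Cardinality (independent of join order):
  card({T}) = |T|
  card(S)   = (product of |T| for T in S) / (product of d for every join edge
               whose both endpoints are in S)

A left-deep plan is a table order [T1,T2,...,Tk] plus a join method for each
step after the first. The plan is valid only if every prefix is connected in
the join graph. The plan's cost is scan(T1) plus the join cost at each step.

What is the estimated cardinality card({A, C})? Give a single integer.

160

Tables in S: A(40), C(80)
Edges inside S: C-A(d=20)
numerator = 40 * 80 = 3200
denominator = 20 = 20
card(S) = 3200 / 20 = 160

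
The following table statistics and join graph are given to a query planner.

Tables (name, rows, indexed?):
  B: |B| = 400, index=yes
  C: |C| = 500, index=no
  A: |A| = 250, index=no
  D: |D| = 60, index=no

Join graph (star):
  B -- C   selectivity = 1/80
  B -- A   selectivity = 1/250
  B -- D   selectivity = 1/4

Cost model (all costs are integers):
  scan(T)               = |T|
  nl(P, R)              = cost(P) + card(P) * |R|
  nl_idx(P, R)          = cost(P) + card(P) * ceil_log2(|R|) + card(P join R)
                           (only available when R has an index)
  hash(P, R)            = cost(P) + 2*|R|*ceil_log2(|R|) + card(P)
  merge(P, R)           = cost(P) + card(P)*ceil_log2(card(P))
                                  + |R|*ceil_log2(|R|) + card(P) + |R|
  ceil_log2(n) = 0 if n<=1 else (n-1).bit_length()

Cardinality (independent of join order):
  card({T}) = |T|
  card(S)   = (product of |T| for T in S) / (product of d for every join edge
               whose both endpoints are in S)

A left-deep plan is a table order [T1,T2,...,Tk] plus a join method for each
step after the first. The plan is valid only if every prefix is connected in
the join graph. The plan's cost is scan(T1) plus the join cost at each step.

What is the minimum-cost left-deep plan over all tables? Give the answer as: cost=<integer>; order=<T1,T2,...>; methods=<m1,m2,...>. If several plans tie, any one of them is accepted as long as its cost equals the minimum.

cost=15120; order=A,B,C,D; methods=nl_idx,merge,hash

Selinger DP (subsets sized 1..n):
  {B}: scan cost=400, card=400
  {C}: scan cost=500, card=500
  {A}: scan cost=250, card=250
  {D}: scan cost=60, card=60
  {BC}: card=2500; try (B,nl_idx)→7500, (B,hash)→8200, (C,merge)→9400, (B,merge)→9500, (C,hash)→9800, (C,nl)→200400 …(+1); best=7500 via (B,nl_idx)
  {AB}: card=400; try (B,nl_idx)→2900, (A,hash)→4800, (B,merge)→6500, (A,merge)→6650, (B,hash)→7700, (B,nl)→100250 …(+1); best=2900 via (B,nl_idx)
  {BD}: card=6000; try (D,hash)→1520, (B,merge)→4480, (D,merge)→4820, (B,nl_idx)→6600, (B,hash)→7320, (B,nl)→24060 …(+1); best=1520 via (D,hash)
  {ABC}: card=2500; try (C,merge)→11900, (C,hash)→12300, (A,hash)→14000, (A,merge)→42250, (C,nl)→202900, (A,nl)→632500; best=11900 via (C,merge)
  {BCD}: card=37500; try (D,hash)→10720, (C,hash)→16520, (D,merge)→40420, (C,merge)→90520, (D,nl)→157500, (C,nl)→3001520; best=10720 via (D,hash)
  {ABD}: card=6000; try (D,hash)→4020, (D,merge)→7320, (A,hash)→11520, (D,nl)→26900, (A,merge)→87770, (A,nl)→1501520; best=4020 via (D,hash)
  {ABCD}: card=37500; try (D,hash)→15120, (C,hash)→19020, (D,merge)→44820, (A,hash)→52220, (C,merge)→93020, (D,nl)→161900 …(+3); best=15120 via (D,hash)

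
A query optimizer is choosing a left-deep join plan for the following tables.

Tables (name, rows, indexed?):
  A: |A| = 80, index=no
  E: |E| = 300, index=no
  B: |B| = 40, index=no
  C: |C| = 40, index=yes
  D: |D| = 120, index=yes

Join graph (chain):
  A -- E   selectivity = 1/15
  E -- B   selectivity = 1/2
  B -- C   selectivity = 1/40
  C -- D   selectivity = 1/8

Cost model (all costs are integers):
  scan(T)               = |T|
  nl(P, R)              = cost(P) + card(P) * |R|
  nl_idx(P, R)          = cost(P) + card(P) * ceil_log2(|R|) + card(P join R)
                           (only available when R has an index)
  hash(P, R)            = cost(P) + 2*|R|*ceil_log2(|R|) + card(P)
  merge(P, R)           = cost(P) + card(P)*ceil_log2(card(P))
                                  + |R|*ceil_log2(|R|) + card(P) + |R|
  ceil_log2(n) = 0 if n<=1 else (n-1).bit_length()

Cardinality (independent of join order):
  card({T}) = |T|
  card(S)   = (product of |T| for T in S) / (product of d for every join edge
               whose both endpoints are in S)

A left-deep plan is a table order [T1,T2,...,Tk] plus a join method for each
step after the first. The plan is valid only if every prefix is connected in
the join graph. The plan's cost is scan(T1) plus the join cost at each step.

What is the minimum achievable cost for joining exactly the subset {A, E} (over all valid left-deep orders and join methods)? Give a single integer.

1720

Selinger DP over subsets of {A,E}:
  {A}: scan cost=80, card=80
  {E}: scan cost=300, card=300
  {AE}: card=1600; try (A,hash)→1720, (E,merge)→3720, (A,merge)→3940, (E,hash)→5560, (E,nl)→24080, (A,nl)→24300; best=1720 via (A,hash)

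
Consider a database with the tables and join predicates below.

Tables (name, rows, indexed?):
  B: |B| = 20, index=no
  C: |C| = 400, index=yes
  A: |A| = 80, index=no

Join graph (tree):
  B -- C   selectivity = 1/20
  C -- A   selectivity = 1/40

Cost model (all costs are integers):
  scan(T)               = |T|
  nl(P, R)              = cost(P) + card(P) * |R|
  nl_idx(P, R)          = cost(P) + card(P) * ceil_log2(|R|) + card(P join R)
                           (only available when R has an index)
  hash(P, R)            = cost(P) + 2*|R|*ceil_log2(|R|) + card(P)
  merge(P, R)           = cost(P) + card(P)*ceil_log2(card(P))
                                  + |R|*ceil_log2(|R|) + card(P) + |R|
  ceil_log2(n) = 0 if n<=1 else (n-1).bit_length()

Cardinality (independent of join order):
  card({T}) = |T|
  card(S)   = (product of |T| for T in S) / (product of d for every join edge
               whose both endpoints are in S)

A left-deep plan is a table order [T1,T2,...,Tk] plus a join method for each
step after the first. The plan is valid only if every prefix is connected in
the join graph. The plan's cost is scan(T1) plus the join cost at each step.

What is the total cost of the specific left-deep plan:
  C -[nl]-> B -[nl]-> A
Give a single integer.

step 1: scan C: cost=400, card=400
step 2: join B via nl
    card(P join B) = 400*20/(20) = 400
    cost = 400 + 400*20 = 8400
step 3: join A via nl
    card(P join A) = 400*80/(40) = 800
    cost = 8400 + 400*80 = 40400

40400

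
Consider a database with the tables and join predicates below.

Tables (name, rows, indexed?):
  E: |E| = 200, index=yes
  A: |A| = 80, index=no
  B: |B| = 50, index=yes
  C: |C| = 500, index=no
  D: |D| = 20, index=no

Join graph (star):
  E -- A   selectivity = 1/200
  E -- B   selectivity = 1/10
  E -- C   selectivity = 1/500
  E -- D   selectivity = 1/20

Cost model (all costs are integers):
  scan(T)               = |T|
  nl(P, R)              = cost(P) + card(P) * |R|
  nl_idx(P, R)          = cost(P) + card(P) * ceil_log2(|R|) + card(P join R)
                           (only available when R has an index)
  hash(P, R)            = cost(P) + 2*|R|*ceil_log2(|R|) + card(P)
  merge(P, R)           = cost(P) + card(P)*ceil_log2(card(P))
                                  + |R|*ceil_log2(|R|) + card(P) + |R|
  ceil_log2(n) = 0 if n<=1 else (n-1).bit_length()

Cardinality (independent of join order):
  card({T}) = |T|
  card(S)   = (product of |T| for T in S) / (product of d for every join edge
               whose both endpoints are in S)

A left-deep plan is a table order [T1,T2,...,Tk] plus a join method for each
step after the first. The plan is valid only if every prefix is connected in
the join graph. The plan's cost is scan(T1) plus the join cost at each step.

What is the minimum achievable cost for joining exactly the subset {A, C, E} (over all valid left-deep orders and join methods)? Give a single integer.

Selinger DP over subsets of {A,C,E}:
  {E}: scan cost=200, card=200
  {A}: scan cost=80, card=80
  {C}: scan cost=500, card=500
  {AE}: card=80; try (E,nl_idx)→800, (A,hash)→1520, (E,merge)→2520, (A,merge)→2640, (E,hash)→3360, (E,nl)→16080 …(+1); best=800 via (E,nl_idx)
  {CE}: card=200; try (E,hash)→4200, (E,nl_idx)→4700, (C,merge)→7000, (E,merge)→7300, (C,hash)→9400, (C,nl)→100200 …(+1); best=4200 via (E,hash)
  {ACE}: card=80; try (A,hash)→5520, (C,merge)→6440, (A,merge)→6640, (C,hash)→9880, (A,nl)→20200, (C,nl)→40800; best=5520 via (A,hash)

5520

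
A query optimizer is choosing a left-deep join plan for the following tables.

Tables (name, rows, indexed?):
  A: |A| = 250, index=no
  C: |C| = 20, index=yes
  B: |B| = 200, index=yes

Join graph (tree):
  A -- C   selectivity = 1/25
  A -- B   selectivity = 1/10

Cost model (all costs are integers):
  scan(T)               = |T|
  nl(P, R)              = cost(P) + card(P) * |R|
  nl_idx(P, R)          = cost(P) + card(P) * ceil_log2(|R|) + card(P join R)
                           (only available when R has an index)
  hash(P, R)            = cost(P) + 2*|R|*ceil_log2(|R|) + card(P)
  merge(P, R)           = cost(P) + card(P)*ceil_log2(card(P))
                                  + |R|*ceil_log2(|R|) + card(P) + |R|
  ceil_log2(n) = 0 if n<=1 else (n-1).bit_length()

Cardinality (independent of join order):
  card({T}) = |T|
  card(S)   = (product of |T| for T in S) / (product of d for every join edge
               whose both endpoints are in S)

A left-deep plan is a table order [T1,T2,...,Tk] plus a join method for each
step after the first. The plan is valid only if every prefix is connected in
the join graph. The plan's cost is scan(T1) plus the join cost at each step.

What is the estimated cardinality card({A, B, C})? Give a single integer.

Tables in S: A(250), B(200), C(20)
Edges inside S: A-C(d=25), A-B(d=10)
numerator = 250 * 200 * 20 = 1000000
denominator = 25 * 10 = 250
card(S) = 1000000 / 250 = 4000

4000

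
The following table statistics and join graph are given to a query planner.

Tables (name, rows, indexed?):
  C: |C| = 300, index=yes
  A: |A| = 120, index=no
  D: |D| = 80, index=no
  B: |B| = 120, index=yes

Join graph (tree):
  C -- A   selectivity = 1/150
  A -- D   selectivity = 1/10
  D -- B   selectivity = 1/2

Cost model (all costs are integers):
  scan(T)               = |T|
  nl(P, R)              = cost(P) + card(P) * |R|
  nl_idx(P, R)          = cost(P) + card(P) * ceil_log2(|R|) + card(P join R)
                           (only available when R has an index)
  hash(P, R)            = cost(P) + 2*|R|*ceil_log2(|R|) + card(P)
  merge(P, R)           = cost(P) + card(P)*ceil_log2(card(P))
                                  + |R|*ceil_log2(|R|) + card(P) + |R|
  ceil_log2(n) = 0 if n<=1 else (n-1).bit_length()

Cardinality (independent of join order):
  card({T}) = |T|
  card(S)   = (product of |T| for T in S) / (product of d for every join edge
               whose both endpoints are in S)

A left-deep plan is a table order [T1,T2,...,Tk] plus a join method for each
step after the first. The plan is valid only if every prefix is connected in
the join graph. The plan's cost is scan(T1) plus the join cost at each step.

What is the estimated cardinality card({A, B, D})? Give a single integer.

Tables in S: A(120), B(120), D(80)
Edges inside S: A-D(d=10), D-B(d=2)
numerator = 120 * 120 * 80 = 1152000
denominator = 10 * 2 = 20
card(S) = 1152000 / 20 = 57600

57600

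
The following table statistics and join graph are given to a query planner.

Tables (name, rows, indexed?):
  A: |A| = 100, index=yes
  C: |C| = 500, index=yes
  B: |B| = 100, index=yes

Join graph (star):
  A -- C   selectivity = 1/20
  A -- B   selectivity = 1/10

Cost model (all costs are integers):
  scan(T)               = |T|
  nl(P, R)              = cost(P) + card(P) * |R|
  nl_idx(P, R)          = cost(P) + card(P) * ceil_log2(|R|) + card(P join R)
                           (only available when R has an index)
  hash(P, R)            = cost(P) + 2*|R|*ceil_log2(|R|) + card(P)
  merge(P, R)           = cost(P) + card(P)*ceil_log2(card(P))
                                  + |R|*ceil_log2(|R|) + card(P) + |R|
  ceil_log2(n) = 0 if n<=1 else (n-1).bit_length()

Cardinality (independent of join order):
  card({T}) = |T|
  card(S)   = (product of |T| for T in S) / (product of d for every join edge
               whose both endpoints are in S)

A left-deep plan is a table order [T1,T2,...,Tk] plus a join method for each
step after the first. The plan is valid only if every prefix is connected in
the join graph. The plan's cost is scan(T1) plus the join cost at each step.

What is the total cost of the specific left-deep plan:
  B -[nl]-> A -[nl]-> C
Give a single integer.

step 1: scan B: cost=100, card=100
step 2: join A via nl
    card(P join A) = 100*100/(10) = 1000
    cost = 100 + 100*100 = 10100
step 3: join C via nl
    card(P join C) = 1000*500/(20) = 25000
    cost = 10100 + 1000*500 = 510100

510100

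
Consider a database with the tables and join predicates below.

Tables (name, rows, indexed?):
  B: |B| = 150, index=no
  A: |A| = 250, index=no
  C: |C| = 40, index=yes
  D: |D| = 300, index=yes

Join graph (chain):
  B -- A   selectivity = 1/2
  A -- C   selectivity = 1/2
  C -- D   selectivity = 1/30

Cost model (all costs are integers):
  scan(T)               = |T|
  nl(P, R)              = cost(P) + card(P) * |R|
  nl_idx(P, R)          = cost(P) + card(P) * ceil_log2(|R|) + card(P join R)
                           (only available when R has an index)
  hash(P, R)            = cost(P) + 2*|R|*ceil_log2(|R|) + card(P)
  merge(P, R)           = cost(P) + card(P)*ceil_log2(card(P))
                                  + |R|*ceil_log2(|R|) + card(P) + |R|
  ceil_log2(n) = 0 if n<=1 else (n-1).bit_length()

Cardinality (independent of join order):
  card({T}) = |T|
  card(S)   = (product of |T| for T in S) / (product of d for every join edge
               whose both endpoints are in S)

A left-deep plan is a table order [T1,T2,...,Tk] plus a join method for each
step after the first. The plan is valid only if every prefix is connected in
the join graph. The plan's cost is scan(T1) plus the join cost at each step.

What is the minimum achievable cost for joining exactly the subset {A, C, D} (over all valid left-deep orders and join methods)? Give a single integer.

5200

Selinger DP over subsets of {A,C,D}:
  {A}: scan cost=250, card=250
  {C}: scan cost=40, card=40
  {D}: scan cost=300, card=300
  {AC}: card=5000; try (C,hash)→980, (A,merge)→2570, (C,merge)→2780, (A,hash)→4080, (C,nl_idx)→6750, (A,nl)→10040 …(+1); best=980 via (C,hash)
  {CD}: card=400; try (D,nl_idx)→800, (C,hash)→1080, (C,nl_idx)→2500, (D,merge)→3320, (C,merge)→3580, (D,hash)→5480 …(+2); best=800 via (D,nl_idx)
  {ACD}: card=50000; try (A,hash)→5200, (A,merge)→7050, (D,hash)→11380, (D,merge)→73980, (D,nl_idx)→95980, (A,nl)→100800 …(+1); best=5200 via (A,hash)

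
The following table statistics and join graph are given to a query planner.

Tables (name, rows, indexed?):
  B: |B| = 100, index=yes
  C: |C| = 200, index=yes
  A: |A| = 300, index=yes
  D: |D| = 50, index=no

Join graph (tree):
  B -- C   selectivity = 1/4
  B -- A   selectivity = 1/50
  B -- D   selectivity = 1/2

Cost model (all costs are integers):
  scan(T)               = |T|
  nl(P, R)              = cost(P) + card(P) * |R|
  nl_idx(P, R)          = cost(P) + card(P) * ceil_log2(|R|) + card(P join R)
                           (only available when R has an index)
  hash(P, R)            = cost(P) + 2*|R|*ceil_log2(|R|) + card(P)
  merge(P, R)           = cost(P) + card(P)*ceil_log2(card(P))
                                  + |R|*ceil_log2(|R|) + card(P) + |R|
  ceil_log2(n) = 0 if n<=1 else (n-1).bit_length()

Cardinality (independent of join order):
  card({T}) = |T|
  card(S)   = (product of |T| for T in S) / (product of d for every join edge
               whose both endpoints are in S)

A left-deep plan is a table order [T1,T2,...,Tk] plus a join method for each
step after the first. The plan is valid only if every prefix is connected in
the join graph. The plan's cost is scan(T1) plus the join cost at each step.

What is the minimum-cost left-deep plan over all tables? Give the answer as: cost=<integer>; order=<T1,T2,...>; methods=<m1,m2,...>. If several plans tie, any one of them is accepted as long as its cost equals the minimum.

cost=21000; order=B,A,D,C; methods=nl_idx,hash,hash

Selinger DP (subsets sized 1..n):
  {B}: scan cost=100, card=100
  {C}: scan cost=200, card=200
  {A}: scan cost=300, card=300
  {D}: scan cost=50, card=50
  {BC}: card=5000; try (B,hash)→1800, (C,merge)→2700, (B,merge)→2800, (C,hash)→3400, (C,nl_idx)→5900, (B,nl_idx)→6600 …(+2); best=1800 via (B,hash)
  {AB}: card=600; try (A,nl_idx)→1600, (B,hash)→2000, (B,nl_idx)→3000, (A,merge)→3900, (B,merge)→4100, (A,hash)→5600 …(+2); best=1600 via (A,nl_idx)
  {BD}: card=2500; try (D,hash)→800, (B,merge)→1200, (D,merge)→1250, (B,hash)→1500, (B,nl_idx)→2900, (B,nl)→5050 …(+1); best=800 via (D,hash)
  {ABC}: card=30000; try (C,hash)→5400, (C,merge)→10000, (A,hash)→12200, (C,nl_idx)→36400, (A,merge)→74800, (A,nl_idx)→76800 …(+2); best=5400 via (C,hash)
  {BCD}: card=125000; try (C,hash)→6500, (D,hash)→7400, (C,merge)→35100, (D,merge)→72150, (C,nl_idx)→145800, (D,nl)→251800 …(+1); best=6500 via (C,hash)
  {ABD}: card=15000; try (D,hash)→2800, (D,merge)→8550, (A,hash)→8700, (D,nl)→31600, (A,merge)→36300, (A,nl_idx)→38300 …(+1); best=2800 via (D,hash)
  {ABCD}: card=750000; try (C,hash)→21000, (D,hash)→36000, (A,hash)→136900, (C,merge)→229600, (D,merge)→485750, (C,nl_idx)→872800 …(+5); best=21000 via (C,hash)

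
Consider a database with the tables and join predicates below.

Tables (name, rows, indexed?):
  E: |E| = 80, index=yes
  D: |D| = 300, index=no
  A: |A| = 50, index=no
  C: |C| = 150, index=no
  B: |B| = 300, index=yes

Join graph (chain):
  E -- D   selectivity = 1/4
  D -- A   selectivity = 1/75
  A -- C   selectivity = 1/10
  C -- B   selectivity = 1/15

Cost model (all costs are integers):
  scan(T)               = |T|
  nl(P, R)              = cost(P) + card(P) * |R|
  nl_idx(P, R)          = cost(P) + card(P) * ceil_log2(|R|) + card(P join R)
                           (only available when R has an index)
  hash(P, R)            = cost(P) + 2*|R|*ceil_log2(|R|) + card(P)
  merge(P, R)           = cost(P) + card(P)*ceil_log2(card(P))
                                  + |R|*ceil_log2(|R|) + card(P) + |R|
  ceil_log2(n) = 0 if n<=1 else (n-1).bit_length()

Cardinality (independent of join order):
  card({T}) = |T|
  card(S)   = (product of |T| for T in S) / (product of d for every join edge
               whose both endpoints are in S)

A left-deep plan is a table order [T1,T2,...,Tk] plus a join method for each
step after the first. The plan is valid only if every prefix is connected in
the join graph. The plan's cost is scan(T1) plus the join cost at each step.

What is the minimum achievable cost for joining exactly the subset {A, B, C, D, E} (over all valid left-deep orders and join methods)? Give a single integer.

Selinger DP over subsets of {A,B,C,D,E}:
  {E}: scan cost=80, card=80
  {D}: scan cost=300, card=300
  {A}: scan cost=50, card=50
  {C}: scan cost=150, card=150
  {B}: scan cost=300, card=300
  {DE}: card=6000; try (E,hash)→1720, (D,merge)→3720, (E,merge)→3940, (D,hash)→5560, (E,nl_idx)→8400, (D,nl)→24080 …(+1); best=1720 via (E,hash)
  {AD}: card=200; try (A,hash)→1200, (D,merge)→3400, (A,merge)→3650, (D,hash)→5500, (D,nl)→15050, (A,nl)→15300; best=1200 via (A,hash)
  {AC}: card=750; try (A,hash)→900, (C,merge)→1750, (A,merge)→1850, (C,hash)→2500, (C,nl)→7550, (A,nl)→7650; best=900 via (A,hash)
  {BC}: card=3000; try (C,hash)→3000, (B,merge)→4500, (B,nl_idx)→4500, (C,merge)→4650, (B,hash)→5700, (B,nl)→45150 …(+1); best=3000 via (C,hash)
  {ADE}: card=4000; try (E,hash)→2520, (E,merge)→3640, (E,nl_idx)→6600, (A,hash)→8320, (E,nl)→17200, (A,merge)→86070 …(+1); best=2520 via (E,hash)
  {ACD}: card=3000; try (C,hash)→3800, (C,merge)→4350, (D,hash)→7050, (D,merge)→12150, (C,nl)→31200, (D,nl)→225900; best=3800 via (C,hash)
  {ABC}: card=15000; try (A,hash)→6600, (B,hash)→7050, (B,merge)→12150, (B,nl_idx)→22650, (A,merge)→42350, (A,nl)→153000 …(+1); best=6600 via (A,hash)
  {ACDE}: card=60000; try (E,hash)→7920, (C,hash)→8920, (E,merge)→43440, (C,merge)→55870, (E,nl_idx)→84800, (E,nl)→243800 …(+1); best=7920 via (E,hash)
  {ABCD}: card=60000; try (B,hash)→12200, (D,hash)→27000, (B,merge)→45800, (B,nl_idx)→90800, (D,merge)→234600, (B,nl)→903800 …(+1); best=12200 via (B,hash)
  {ABCDE}: card=1200000; try (E,hash)→73320, (B,hash)→73320, (B,merge)→1030920, (E,merge)→1032840, (E,nl_idx)→1632200, (B,nl_idx)→1747920 …(+2); best=73320 via (E,hash)

73320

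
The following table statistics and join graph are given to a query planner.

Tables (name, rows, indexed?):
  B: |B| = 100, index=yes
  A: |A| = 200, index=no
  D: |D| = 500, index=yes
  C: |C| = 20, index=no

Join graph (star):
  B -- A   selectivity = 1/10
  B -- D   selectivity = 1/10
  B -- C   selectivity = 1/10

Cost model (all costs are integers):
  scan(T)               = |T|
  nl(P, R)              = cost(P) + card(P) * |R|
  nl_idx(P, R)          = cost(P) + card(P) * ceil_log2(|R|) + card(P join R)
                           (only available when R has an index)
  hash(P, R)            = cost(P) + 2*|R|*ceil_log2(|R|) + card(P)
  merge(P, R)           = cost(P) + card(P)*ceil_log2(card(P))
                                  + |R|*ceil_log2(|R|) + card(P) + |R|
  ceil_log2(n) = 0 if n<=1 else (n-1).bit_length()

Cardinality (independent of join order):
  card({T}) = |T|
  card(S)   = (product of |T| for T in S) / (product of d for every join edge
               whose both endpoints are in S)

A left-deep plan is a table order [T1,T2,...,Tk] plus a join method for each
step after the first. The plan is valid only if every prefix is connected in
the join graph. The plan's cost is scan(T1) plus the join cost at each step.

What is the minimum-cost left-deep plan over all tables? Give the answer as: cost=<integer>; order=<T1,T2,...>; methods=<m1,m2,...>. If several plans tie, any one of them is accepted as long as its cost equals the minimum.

cost=16760; order=C,B,A,D; methods=nl_idx,hash,hash

Selinger DP (subsets sized 1..n):
  {B}: scan cost=100, card=100
  {A}: scan cost=200, card=200
  {D}: scan cost=500, card=500
  {C}: scan cost=20, card=20
  {AB}: card=2000; try (B,hash)→1800, (A,merge)→2700, (B,merge)→2800, (A,hash)→3400, (B,nl_idx)→3600, (A,nl)→20100 …(+1); best=1800 via (B,hash)
  {BD}: card=5000; try (B,hash)→2400, (D,merge)→5900, (D,nl_idx)→6000, (B,merge)→6300, (B,nl_idx)→9000, (D,hash)→9200 …(+2); best=2400 via (B,hash)
  {BC}: card=200; try (B,nl_idx)→360, (C,hash)→400, (B,merge)→940, (C,merge)→1020, (B,hash)→1440, (B,nl)→2020 …(+1); best=360 via (B,nl_idx)
  {ABD}: card=100000; try (A,hash)→10600, (D,hash)→12800, (D,merge)→30800, (A,merge)→74200, (D,nl_idx)→119800, (D,nl)→1001800 …(+1); best=10600 via (A,hash)
  {ABC}: card=4000; try (A,hash)→3760, (A,merge)→3960, (C,hash)→4000, (C,merge)→25920, (A,nl)→40360, (C,nl)→41800; best=3760 via (A,hash)
  {BCD}: card=10000; try (D,merge)→7160, (C,hash)→7600, (D,hash)→9560, (D,nl_idx)→12160, (C,merge)→72520, (D,nl)→100360 …(+1); best=7160 via (D,merge)
  {ABCD}: card=200000; try (D,hash)→16760, (A,hash)→20360, (D,merge)→60760, (C,hash)→110800, (A,merge)→158960, (D,nl_idx)→239760 …(+4); best=16760 via (D,hash)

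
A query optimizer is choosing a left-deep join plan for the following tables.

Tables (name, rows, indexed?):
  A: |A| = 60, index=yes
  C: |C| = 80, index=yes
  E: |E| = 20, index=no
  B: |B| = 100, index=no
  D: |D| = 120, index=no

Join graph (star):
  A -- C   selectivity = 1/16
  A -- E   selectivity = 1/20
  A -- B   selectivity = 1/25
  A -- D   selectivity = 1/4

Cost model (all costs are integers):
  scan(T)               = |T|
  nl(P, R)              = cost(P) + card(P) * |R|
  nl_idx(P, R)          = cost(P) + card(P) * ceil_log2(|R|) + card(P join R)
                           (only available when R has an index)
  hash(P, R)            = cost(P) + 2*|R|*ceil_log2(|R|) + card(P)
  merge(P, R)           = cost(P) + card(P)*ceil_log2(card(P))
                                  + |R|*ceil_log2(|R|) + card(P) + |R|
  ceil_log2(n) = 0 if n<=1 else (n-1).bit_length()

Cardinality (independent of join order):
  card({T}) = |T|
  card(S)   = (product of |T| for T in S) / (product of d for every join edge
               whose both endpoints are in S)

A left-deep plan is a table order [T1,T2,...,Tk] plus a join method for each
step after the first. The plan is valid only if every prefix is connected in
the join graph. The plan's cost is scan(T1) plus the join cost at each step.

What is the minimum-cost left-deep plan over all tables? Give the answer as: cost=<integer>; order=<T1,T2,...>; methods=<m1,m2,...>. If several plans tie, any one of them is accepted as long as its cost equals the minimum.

cost=5500; order=E,A,C,B,D; methods=nl_idx,nl_idx,hash,hash

Selinger DP (subsets sized 1..n):
  {A}: scan cost=60, card=60
  {C}: scan cost=80, card=80
  {E}: scan cost=20, card=20
  {B}: scan cost=100, card=100
  {D}: scan cost=120, card=120
  {AC}: card=300; try (C,nl_idx)→780, (A,nl_idx)→860, (A,hash)→880, (C,merge)→1120, (A,merge)→1140, (C,hash)→1240 …(+2); best=780 via (C,nl_idx)
  {AE}: card=60; try (A,nl_idx)→200, (E,hash)→320, (A,merge)→560, (E,merge)→600, (A,hash)→760, (A,nl)→1220 …(+1); best=200 via (A,nl_idx)
  {AB}: card=240; try (A,hash)→920, (A,nl_idx)→940, (B,merge)→1280, (A,merge)→1320, (B,hash)→1520, (B,nl)→6060 …(+1); best=920 via (A,hash)
  {AD}: card=1800; try (A,hash)→960, (D,merge)→1440, (A,merge)→1500, (D,hash)→1800, (A,nl_idx)→2640, (D,nl)→7260 …(+1); best=960 via (A,hash)
  {ACE}: card=300; try (C,nl_idx)→920, (C,merge)→1260, (E,hash)→1280, (C,hash)→1380, (E,merge)→3900, (C,nl)→5000 …(+1); best=920 via (C,nl_idx)
  {ABC}: card=1200; try (C,hash)→2280, (B,hash)→2480, (C,merge)→3720, (C,nl_idx)→3800, (B,merge)→4580, (C,nl)→20120 …(+1); best=2280 via (C,hash)
  {ACD}: card=9000; try (D,hash)→2760, (C,hash)→3880, (D,merge)→4740, (C,nl_idx)→22560, (C,merge)→23200, (D,nl)→36780 …(+1); best=2760 via (D,hash)
  {ABE}: card=240; try (E,hash)→1360, (B,merge)→1420, (B,hash)→1660, (E,merge)→3200, (E,nl)→5720, (B,nl)→6200; best=1360 via (E,hash)
  {ADE}: card=1800; try (D,merge)→1580, (D,hash)→1940, (E,hash)→2960, (D,nl)→7400, (E,merge)→22680, (E,nl)→36960; best=1580 via (D,merge)
  {ABD}: card=7200; try (D,hash)→2840, (D,merge)→4040, (B,hash)→4160, (B,merge)→23360, (D,nl)→29720, (B,nl)→180960; best=2840 via (D,hash)
  {ABCE}: card=1200; try (B,hash)→2620, (C,hash)→2720, (E,hash)→3680, (C,merge)→4160, (C,nl_idx)→4240, (B,merge)→4720 …(+4); best=2620 via (B,hash)
  {ACDE}: card=9000; try (D,hash)→2900, (C,hash)→4500, (D,merge)→4880, (E,hash)→11960, (C,nl_idx)→23180, (C,merge)→23820 …(+4); best=2900 via (D,hash)
  {ABCD}: card=36000; try (D,hash)→5160, (C,hash)→11160, (B,hash)→13160, (D,merge)→17640, (C,nl_idx)→89240, (C,merge)→104280 …(+4); best=5160 via (D,hash)
  {ABDE}: card=7200; try (D,hash)→3280, (D,merge)→4480, (B,hash)→4780, (E,hash)→10240, (B,merge)→23980, (D,nl)→30160 …(+3); best=3280 via (D,hash)
  {ABCDE}: card=36000; try (D,hash)→5500, (C,hash)→11600, (B,hash)→13300, (D,merge)→17980, (E,hash)→41360, (C,nl_idx)→89680 …(+7); best=5500 via (D,hash)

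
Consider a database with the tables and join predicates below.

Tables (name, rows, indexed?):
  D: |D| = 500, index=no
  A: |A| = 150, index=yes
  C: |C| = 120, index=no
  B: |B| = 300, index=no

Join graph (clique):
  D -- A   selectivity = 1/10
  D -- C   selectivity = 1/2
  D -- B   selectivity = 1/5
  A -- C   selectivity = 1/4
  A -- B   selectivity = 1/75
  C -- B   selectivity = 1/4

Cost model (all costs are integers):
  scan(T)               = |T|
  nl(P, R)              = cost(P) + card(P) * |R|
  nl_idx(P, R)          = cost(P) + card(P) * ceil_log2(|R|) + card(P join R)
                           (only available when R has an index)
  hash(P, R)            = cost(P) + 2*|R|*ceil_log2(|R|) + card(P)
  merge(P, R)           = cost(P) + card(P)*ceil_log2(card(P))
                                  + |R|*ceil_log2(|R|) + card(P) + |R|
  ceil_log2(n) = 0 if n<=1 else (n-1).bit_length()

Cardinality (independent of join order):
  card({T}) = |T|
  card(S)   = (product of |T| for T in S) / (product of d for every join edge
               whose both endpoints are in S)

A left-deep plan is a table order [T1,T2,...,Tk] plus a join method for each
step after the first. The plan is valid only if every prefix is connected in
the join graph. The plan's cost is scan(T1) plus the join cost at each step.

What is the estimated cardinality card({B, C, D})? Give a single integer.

450000

Tables in S: B(300), C(120), D(500)
Edges inside S: D-C(d=2), D-B(d=5), C-B(d=4)
numerator = 300 * 120 * 500 = 18000000
denominator = 2 * 5 * 4 = 40
card(S) = 18000000 / 40 = 450000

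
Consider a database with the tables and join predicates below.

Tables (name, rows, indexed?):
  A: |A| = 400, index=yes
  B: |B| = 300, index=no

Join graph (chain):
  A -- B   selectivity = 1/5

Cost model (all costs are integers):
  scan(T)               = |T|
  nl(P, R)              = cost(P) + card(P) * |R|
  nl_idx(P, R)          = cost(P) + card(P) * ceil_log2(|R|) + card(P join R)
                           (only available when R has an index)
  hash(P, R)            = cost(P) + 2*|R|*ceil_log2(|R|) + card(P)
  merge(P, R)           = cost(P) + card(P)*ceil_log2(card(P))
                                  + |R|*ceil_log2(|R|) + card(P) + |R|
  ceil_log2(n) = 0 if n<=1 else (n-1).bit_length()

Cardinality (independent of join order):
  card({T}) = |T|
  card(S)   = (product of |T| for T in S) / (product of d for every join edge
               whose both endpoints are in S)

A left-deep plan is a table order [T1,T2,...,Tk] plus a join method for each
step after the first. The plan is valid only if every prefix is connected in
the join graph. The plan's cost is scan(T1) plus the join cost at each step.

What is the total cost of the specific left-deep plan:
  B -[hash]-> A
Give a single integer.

7800

step 1: scan B: cost=300, card=300
step 2: join A via hash
    card(P join A) = 300*400/(5) = 24000
    cost = 300 + 2*400*9 + 300 = 7800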